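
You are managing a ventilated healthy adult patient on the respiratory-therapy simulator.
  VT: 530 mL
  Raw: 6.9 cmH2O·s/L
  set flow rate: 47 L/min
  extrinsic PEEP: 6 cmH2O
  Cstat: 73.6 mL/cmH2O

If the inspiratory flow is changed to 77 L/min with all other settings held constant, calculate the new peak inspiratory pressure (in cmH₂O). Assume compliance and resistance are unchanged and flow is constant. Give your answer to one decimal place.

Flow: 47 L/min ÷ 60 = 0.7833 L/s.
New flow: 77 L/min ÷ 60 = 1.2833 L/s.
PIP = Vt/C + R·V̇ + PEEP (constant-flow equation of motion).
Only the resistive term changes: ΔPIP = R × ΔV̇ = 6.9 × (1.2833 − 0.7833) = 6.9 × 0.5 = 3.45 cmH2O.
Original PIP = 530/73.6 + 6.9×0.7833 + 6 = 18.606 cmH2O; new PIP = 18.606 + (3.45) = 22.056 cmH2O.

22.1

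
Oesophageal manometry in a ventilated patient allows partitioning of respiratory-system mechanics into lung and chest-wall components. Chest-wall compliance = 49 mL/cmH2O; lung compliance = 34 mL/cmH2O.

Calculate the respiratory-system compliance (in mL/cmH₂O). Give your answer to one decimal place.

Lung and chest wall are elastances in series: 1/Crs = 1/CL + 1/Ccw.
1/Crs = 1/34 + 1/49 = 0.04982.
Crs = 20.072 mL/cmH2O.

20.1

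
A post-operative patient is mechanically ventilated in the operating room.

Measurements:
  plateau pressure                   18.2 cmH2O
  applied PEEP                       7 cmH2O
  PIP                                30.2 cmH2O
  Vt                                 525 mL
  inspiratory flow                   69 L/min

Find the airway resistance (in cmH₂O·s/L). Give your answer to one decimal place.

10.4

Flow: 69 L/min ÷ 60 = 1.15 L/s.
Raw = (PIP − Pplat) / flow = (30.2 − 18.2) / 1.15 = 12.0 / 1.15 = 10.435 cmH2O·s/L.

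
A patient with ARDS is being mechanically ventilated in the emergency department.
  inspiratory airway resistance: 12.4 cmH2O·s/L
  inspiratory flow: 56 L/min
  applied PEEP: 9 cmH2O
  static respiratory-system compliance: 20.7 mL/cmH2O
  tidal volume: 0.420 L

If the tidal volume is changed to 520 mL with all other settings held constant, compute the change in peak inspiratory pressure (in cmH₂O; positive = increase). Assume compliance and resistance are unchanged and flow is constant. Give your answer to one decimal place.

4.8

PIP = Vt/C + R·V̇ + PEEP (constant-flow equation of motion).
Only the elastic term changes: ΔPIP = ΔVt / C = (520 − 420) / 20.7 = 4.831 cmH2O.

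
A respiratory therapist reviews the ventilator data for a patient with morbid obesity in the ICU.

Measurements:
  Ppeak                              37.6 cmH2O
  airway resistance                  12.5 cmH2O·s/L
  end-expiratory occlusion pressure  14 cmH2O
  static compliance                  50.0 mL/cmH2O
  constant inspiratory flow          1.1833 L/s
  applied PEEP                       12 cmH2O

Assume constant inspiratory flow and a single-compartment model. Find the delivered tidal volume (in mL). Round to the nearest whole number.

Total PEEP = 14 cmH2O (set 12 + intrinsic 2); this is the baseline alveolar pressure.
Equation of motion (constant flow): PIP = Vt/C + R·V̇ + PEEP.
Vt/C = PIP − R·V̇ − PEEP = 37.6 − 14.791 − 14 = 8.809 cmH2O.
Vt = C × 8.809 = 50.0 × 8.809 = 440.45 mL.

440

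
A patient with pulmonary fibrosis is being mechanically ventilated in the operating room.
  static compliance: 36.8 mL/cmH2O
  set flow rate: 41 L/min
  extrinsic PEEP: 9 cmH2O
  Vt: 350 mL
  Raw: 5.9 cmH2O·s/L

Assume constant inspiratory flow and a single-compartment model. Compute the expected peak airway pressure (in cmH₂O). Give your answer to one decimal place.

Flow: 41 L/min ÷ 60 = 0.6833 L/s.
Equation of motion (constant flow): PIP = Vt/C + R·V̇ + PEEP.
PIP = 350/36.8 + 5.9×0.6833 + 9 = 9.511 + 4.031 + 9 = 22.542 cmH2O.

22.5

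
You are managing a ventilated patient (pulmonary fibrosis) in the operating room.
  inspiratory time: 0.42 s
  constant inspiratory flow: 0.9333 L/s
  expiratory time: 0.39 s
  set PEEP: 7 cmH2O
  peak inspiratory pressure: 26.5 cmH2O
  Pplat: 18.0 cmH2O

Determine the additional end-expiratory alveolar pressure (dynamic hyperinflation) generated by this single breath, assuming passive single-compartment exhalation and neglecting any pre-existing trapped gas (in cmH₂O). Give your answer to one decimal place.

3.3

Vt = flow × Ti = 0.9333 L/s × 0.42 s × 1000 mL/L = 391.99 mL.
R = (PIP − Pplat)/V̇ = (26.5 − 18.0) / 0.9333 = 8.5/0.9333 = 9.107 cmH2O·s/L.
C = Vt/(Pplat − PEEP) = 391.99 / (18.0 − 7) = 391.99/11.0 = 35.635 mL/cmH2O.
τ = R × C = 9.107 × 0.03564 L/cmH2O = 0.3246 s.
Fraction remaining = e^(−Te/τ) = e^(−0.39/0.3246) = 0.3007; trapped volume = 391.99 × 0.3007 = 117.87 mL.
Additional alveolar pressure from trapping ≈ V_trapped / C = 117.87 / 35.635 = 3.308 cmH2O.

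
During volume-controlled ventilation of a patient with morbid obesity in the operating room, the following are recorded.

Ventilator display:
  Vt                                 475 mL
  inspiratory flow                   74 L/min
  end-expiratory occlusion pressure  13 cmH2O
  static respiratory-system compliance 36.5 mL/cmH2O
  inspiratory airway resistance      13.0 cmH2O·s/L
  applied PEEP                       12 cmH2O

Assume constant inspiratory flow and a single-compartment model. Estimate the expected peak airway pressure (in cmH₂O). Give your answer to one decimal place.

Flow: 74 L/min ÷ 60 = 1.2333 L/s.
Total PEEP = 13 cmH2O (set 12 + intrinsic 1); this is the baseline alveolar pressure.
Equation of motion (constant flow): PIP = Vt/C + R·V̇ + PEEP.
PIP = 475/36.5 + 13.0×1.2333 + 13 = 13.014 + 16.033 + 13 = 42.047 cmH2O.

42.0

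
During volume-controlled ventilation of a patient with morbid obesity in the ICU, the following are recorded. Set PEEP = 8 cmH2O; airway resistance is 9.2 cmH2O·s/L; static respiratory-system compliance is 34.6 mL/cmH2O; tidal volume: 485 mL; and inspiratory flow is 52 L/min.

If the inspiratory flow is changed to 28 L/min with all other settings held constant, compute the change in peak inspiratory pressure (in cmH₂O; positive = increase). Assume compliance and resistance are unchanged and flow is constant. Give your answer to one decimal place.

Flow: 52 L/min ÷ 60 = 0.8667 L/s.
New flow: 28 L/min ÷ 60 = 0.4667 L/s.
PIP = Vt/C + R·V̇ + PEEP (constant-flow equation of motion).
Only the resistive term changes: ΔPIP = R × ΔV̇ = 9.2 × (0.4667 − 0.8667) = 9.2 × -0.4 = -3.68 cmH2O.

-3.7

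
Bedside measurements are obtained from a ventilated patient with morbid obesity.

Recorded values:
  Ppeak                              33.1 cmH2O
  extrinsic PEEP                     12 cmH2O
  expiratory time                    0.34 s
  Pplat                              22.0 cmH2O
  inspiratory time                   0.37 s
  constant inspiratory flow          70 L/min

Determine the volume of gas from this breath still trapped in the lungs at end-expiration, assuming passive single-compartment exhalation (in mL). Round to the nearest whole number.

Flow: 70 L/min ÷ 60 = 1.1667 L/s.
Vt = flow × Ti = 1.1667 L/s × 0.37 s × 1000 mL/L = 431.68 mL.
R = (PIP − Pplat)/V̇ = (33.1 − 22.0) / 1.1667 = 11.1/1.1667 = 9.514 cmH2O·s/L.
C = Vt/(Pplat − PEEP) = 431.68 / (22.0 − 12) = 431.68/10.0 = 43.168 mL/cmH2O.
τ = R × C = 9.514 × 0.04317 L/cmH2O = 0.4107 s.
Fraction remaining = e^(−Te/τ) = e^(−0.34/0.4107) = 0.437.
Trapped volume = 431.68 × 0.437 = 188.64 mL.

189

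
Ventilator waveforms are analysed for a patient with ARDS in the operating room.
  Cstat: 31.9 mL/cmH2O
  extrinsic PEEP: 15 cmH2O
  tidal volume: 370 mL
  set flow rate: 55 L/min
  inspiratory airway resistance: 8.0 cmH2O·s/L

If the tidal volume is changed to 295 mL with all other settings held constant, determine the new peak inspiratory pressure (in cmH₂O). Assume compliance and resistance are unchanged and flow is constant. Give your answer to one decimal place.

Flow: 55 L/min ÷ 60 = 0.9167 L/s.
PIP = Vt/C + R·V̇ + PEEP (constant-flow equation of motion).
Only the elastic term changes: ΔPIP = ΔVt / C = (295 − 370) / 31.9 = -2.351 cmH2O.
Original PIP = 370/31.9 + 8.0×0.9167 + 15 = 33.932 cmH2O; new PIP = 33.932 + (-2.351) = 31.581 cmH2O.

31.6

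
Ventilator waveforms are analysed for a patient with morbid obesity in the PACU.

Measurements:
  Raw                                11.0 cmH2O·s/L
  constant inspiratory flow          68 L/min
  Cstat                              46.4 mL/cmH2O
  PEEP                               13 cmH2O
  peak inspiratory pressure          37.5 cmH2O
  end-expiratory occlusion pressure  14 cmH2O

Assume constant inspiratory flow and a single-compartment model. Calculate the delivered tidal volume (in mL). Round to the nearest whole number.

512

Flow: 68 L/min ÷ 60 = 1.1333 L/s.
Total PEEP = 14 cmH2O (set 13 + intrinsic 1); this is the baseline alveolar pressure.
Equation of motion (constant flow): PIP = Vt/C + R·V̇ + PEEP.
Vt/C = PIP − R·V̇ − PEEP = 37.5 − 12.466 − 14 = 11.034 cmH2O.
Vt = C × 11.034 = 46.4 × 11.034 = 511.98 mL.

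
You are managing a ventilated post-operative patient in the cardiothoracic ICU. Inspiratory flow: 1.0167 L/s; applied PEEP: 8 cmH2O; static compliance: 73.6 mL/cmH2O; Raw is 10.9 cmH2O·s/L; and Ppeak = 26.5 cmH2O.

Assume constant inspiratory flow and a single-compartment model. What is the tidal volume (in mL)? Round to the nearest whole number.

546

Equation of motion (constant flow): PIP = Vt/C + R·V̇ + PEEP.
Vt/C = PIP − R·V̇ − PEEP = 26.5 − 11.082 − 8 = 7.418 cmH2O.
Vt = C × 7.418 = 73.6 × 7.418 = 545.96 mL.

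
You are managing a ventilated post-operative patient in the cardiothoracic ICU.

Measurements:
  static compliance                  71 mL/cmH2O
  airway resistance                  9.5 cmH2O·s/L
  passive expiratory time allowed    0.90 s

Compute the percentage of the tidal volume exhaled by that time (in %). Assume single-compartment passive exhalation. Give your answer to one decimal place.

τ = R × C = 9.5 × 71 mL/cmH2O = 9.5 × 0.071 L/cmH2O = 0.6745 s.
Passive exhalation: V(t)/V₀ = e^(−t/τ) = e^(−0.90/0.6745) = 0.2633.
Fraction exhaled = 1 − 0.2633 = 0.7367 → 73.67%.

73.7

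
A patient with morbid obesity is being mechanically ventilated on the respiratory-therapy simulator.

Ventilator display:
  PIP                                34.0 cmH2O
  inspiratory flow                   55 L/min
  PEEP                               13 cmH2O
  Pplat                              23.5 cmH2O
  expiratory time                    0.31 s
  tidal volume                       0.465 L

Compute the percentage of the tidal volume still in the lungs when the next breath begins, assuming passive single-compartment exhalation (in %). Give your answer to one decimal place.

54.3

Flow: 55 L/min ÷ 60 = 0.9167 L/s.
R = (PIP − Pplat)/V̇ = (34.0 − 23.5) / 0.9167 = 10.5/0.9167 = 11.454 cmH2O·s/L.
C = Vt/(Pplat − PEEP) = 465.0 / (23.5 − 13) = 465.0/10.5 = 44.286 mL/cmH2O.
τ = R × C = 11.454 × 0.04429 L/cmH2O = 0.5073 s.
Fraction remaining at end-expiration = e^(−Te/τ) = e^(−0.31/0.5073) = 0.5428 → 54.28%.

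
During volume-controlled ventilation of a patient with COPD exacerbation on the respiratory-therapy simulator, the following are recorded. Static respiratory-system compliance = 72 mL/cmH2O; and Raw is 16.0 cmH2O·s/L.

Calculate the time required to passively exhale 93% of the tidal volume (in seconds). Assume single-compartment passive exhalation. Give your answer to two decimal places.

τ = R × C = 16.0 × 72 mL/cmH2O = 16.0 × 0.072 L/cmH2O = 1.152 s.
Exhaled fraction f = 1 − e^(−t/τ) → t = −τ·ln(1 − f) = −1.152·ln(0.07) = 3.063 s.

3.06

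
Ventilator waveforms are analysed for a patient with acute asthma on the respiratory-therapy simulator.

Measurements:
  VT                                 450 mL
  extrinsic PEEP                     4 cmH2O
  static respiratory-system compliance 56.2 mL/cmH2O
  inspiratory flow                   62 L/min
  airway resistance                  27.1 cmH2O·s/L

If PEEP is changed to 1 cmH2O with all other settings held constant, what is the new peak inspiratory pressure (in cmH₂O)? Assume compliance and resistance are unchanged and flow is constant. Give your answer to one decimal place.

Flow: 62 L/min ÷ 60 = 1.0333 L/s.
PIP = Vt/C + R·V̇ + PEEP (constant-flow equation of motion).
Only the baseline term changes: ΔPIP = ΔPEEP = 1 − 4 = -3.0 cmH2O.
Original PIP = 450/56.2 + 27.1×1.0333 + 4 = 40.01 cmH2O; new PIP = 40.01 + (-3.0) = 37.01 cmH2O.

37.0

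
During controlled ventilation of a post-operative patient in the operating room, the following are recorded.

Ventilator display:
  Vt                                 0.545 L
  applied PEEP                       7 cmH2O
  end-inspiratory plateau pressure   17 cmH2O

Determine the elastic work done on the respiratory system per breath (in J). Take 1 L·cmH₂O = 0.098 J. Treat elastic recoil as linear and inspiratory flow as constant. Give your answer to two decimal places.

Elastic work ≈ ½ × (Pplat − PEEP) × Vt = 0.5 × (17 − 7) × 0.545 L = 0.5 × 10.0 × 0.545 = 2.725 L·cmH2O.
× 0.098 J/(L·cmH2O) → 0.2671 J.

0.27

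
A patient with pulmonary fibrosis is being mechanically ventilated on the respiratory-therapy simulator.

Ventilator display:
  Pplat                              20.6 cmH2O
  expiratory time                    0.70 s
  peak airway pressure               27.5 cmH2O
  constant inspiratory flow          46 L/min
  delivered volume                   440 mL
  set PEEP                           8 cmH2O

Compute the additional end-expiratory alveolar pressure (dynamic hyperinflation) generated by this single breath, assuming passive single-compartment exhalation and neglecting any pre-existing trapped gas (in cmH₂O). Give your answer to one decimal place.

1.4

Flow: 46 L/min ÷ 60 = 0.7667 L/s.
R = (PIP − Pplat)/V̇ = (27.5 − 20.6) / 0.7667 = 6.9/0.7667 = 9.0 cmH2O·s/L.
C = Vt/(Pplat − PEEP) = 440.0 / (20.6 − 8) = 440.0/12.6 = 34.921 mL/cmH2O.
τ = R × C = 9.0 × 0.03492 L/cmH2O = 0.3143 s.
Fraction remaining = e^(−Te/τ) = e^(−0.70/0.3143) = 0.1078; trapped volume = 440.0 × 0.1078 = 47.432 mL.
Additional alveolar pressure from trapping ≈ V_trapped / C = 47.432 / 34.921 = 1.358 cmH2O.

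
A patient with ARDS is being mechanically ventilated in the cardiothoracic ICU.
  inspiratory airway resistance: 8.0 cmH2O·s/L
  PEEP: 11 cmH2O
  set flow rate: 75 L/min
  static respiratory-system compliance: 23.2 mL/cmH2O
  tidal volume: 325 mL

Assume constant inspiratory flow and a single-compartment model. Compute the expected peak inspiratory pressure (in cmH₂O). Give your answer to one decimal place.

35.0

Flow: 75 L/min ÷ 60 = 1.25 L/s.
Equation of motion (constant flow): PIP = Vt/C + R·V̇ + PEEP.
PIP = 325/23.2 + 8.0×1.25 + 11 = 14.009 + 10.0 + 11 = 35.009 cmH2O.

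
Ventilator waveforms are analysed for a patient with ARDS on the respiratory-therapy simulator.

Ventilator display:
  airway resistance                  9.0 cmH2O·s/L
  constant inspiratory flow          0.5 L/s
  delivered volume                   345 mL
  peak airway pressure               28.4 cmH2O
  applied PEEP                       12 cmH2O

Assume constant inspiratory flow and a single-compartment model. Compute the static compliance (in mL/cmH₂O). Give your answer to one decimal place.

29.0

Equation of motion (constant flow): PIP = Vt/C + R·V̇ + PEEP.
Vt/C = PIP − R·V̇ − PEEP = 28.4 − 9.0×0.5 − 12 = 28.4 − 4.5 − 12 = 11.9 cmH2O.
C = Vt / 11.9 = 345 / 11.9 = 28.992 mL/cmH2O.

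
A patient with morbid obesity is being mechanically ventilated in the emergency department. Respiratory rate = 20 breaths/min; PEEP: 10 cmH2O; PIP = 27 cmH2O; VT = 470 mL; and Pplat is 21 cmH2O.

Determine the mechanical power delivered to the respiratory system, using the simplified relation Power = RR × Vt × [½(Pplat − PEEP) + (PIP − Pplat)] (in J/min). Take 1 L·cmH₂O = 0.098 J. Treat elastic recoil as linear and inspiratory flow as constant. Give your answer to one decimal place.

10.6

Per-breath work = Vt × [½(Pplat−PEEP) + (PIP−Pplat)] = 0.470 × [0.5×11.0 + 6.0] = 0.470 × 11.5 = 5.405 L·cmH2O.
Power = 20 × 5.405 = 108.1 L·cmH2O/min.
× 0.098 J/(L·cmH2O) → 10.594 J/min.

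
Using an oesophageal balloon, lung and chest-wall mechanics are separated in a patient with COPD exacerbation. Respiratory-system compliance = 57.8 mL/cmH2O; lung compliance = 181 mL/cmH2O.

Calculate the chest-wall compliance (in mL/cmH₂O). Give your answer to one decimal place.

1/Ccw = 1/Crs − 1/CL.
1/Ccw = 1/57.8 − 1/181 = 0.01178.
Ccw = 84.89 mL/cmH2O.

84.9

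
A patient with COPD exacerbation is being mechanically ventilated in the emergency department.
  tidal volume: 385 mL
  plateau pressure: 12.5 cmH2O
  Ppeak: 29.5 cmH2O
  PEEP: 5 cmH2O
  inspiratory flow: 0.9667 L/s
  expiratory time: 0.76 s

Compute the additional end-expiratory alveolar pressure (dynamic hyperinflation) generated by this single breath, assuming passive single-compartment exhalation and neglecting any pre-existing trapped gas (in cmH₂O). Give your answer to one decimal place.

R = (PIP − Pplat)/V̇ = (29.5 − 12.5) / 0.9667 = 17.0/0.9667 = 17.586 cmH2O·s/L.
C = Vt/(Pplat − PEEP) = 385.0 / (12.5 − 5) = 385.0/7.5 = 51.333 mL/cmH2O.
τ = R × C = 17.586 × 0.05133 L/cmH2O = 0.9027 s.
Fraction remaining = e^(−Te/τ) = e^(−0.76/0.9027) = 0.4309; trapped volume = 385.0 × 0.4309 = 165.9 mL.
Additional alveolar pressure from trapping ≈ V_trapped / C = 165.9 / 51.333 = 3.232 cmH2O.

3.2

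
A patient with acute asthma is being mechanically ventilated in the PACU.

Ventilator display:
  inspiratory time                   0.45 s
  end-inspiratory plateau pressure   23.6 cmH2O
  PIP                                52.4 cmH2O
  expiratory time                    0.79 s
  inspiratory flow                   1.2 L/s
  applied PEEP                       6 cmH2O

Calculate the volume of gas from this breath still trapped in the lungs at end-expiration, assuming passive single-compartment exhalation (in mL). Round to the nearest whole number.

Vt = flow × Ti = 1.2 L/s × 0.45 s × 1000 mL/L = 540.0 mL.
R = (PIP − Pplat)/V̇ = (52.4 − 23.6) / 1.2 = 28.8/1.2 = 24.0 cmH2O·s/L.
C = Vt/(Pplat − PEEP) = 540.0 / (23.6 − 6) = 540.0/17.6 = 30.682 mL/cmH2O.
τ = R × C = 24.0 × 0.03068 L/cmH2O = 0.7363 s.
Fraction remaining = e^(−Te/τ) = e^(−0.79/0.7363) = 0.342.
Trapped volume = 540.0 × 0.342 = 184.68 mL.

185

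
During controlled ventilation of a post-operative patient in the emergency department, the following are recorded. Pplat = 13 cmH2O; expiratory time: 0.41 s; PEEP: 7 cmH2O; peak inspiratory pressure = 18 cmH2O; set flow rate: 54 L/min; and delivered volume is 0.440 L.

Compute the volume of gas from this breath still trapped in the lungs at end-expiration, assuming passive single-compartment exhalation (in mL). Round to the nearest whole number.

Flow: 54 L/min ÷ 60 = 0.9 L/s.
R = (PIP − Pplat)/V̇ = (18 − 13) / 0.9 = 5.0/0.9 = 5.556 cmH2O·s/L.
C = Vt/(Pplat − PEEP) = 440.0 / (13 − 7) = 440.0/6.0 = 73.333 mL/cmH2O.
τ = R × C = 5.556 × 0.07333 L/cmH2O = 0.4074 s.
Fraction remaining = e^(−Te/τ) = e^(−0.41/0.4074) = 0.3655.
Trapped volume = 440.0 × 0.3655 = 160.82 mL.

161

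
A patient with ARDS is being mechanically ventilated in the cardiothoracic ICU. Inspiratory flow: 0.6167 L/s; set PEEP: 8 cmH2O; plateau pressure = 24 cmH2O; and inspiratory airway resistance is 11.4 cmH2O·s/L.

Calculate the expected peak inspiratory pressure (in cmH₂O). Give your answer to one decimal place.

PIP = Pplat + Raw × flow = 24 + 11.4 × 0.6167 = 24 + 7.03 = 31.03 cmH2O.

31.0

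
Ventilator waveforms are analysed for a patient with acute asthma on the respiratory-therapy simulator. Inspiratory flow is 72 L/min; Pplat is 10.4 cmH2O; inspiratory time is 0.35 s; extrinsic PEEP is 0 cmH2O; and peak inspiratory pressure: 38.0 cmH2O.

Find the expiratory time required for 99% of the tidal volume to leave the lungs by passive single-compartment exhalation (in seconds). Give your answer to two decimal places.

Flow: 72 L/min ÷ 60 = 1.2 L/s.
Vt = flow × Ti = 1.2 L/s × 0.35 s × 1000 mL/L = 420.0 mL.
R = (PIP − Pplat)/V̇ = (38.0 − 10.4) / 1.2 = 27.6/1.2 = 23.0 cmH2O·s/L.
C = Vt/(Pplat − PEEP) = 420.0 / (10.4 − 0) = 420.0/10.4 = 40.385 mL/cmH2O.
τ = R × C = 23.0 × 0.04039 L/cmH2O = 0.929 s.
t = −τ·ln(1 − 0.99) = −0.929·ln(0.01) = 4.278 s.

4.28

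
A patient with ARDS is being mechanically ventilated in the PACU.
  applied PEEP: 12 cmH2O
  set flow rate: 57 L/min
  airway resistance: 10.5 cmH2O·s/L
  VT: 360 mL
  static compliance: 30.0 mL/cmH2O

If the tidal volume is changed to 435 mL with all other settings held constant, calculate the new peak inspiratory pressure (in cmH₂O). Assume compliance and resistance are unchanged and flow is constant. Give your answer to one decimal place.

Flow: 57 L/min ÷ 60 = 0.95 L/s.
PIP = Vt/C + R·V̇ + PEEP (constant-flow equation of motion).
Only the elastic term changes: ΔPIP = ΔVt / C = (435 − 360) / 30.0 = 2.5 cmH2O.
Original PIP = 360/30.0 + 10.5×0.95 + 12 = 33.975 cmH2O; new PIP = 33.975 + (2.5) = 36.475 cmH2O.

36.5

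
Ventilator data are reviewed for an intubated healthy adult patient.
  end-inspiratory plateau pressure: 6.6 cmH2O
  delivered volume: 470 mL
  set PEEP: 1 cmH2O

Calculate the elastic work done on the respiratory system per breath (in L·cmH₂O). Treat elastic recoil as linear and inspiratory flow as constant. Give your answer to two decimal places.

1.32

Elastic work ≈ ½ × (Pplat − PEEP) × Vt = 0.5 × (6.6 − 1) × 0.470 L = 0.5 × 5.6 × 0.470 = 1.316 L·cmH2O.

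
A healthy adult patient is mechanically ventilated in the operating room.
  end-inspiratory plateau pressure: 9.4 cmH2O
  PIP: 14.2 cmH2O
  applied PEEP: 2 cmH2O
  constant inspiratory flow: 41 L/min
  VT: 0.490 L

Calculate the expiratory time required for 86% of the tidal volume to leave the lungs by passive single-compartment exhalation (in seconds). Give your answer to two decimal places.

0.91

Flow: 41 L/min ÷ 60 = 0.6833 L/s.
R = (PIP − Pplat)/V̇ = (14.2 − 9.4) / 0.6833 = 4.8/0.6833 = 7.025 cmH2O·s/L.
C = Vt/(Pplat − PEEP) = 490.0 / (9.4 − 2) = 490.0/7.4 = 66.216 mL/cmH2O.
τ = R × C = 7.025 × 0.06622 L/cmH2O = 0.4652 s.
t = −τ·ln(1 − 0.86) = −0.4652·ln(0.14) = 0.9146 s.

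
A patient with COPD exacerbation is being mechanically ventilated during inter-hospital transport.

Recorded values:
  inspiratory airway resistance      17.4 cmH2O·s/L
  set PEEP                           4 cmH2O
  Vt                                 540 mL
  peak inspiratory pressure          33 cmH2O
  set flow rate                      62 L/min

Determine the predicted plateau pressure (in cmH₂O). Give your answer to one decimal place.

Flow: 62 L/min ÷ 60 = 1.0333 L/s.
Pplat = PIP − Raw × flow = 33 − 17.4 × 1.0333 = 33 − 17.979 = 15.021 cmH2O.

15.0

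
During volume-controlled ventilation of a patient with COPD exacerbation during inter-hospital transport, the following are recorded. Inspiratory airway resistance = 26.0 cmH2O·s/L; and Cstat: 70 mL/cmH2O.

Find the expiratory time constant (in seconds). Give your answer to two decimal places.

1.82

τ = R × C = 26.0 × 70 mL/cmH2O = 26.0 × 0.070 L/cmH2O = 1.82 s.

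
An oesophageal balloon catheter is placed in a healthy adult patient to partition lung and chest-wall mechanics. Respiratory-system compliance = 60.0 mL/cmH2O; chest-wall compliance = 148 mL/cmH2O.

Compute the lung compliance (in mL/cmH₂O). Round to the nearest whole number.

1/CL = 1/Crs − 1/Ccw.
1/CL = 1/60.0 − 1/148 = 0.00991.
CL = 100.91 mL/cmH2O.

101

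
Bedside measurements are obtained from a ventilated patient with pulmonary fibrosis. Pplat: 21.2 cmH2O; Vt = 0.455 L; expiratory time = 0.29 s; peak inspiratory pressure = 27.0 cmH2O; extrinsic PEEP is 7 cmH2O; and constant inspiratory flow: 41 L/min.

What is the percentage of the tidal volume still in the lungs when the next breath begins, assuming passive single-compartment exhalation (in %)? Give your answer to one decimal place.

Flow: 41 L/min ÷ 60 = 0.6833 L/s.
R = (PIP − Pplat)/V̇ = (27.0 − 21.2) / 0.6833 = 5.8/0.6833 = 8.488 cmH2O·s/L.
C = Vt/(Pplat − PEEP) = 455.0 / (21.2 − 7) = 455.0/14.2 = 32.042 mL/cmH2O.
τ = R × C = 8.488 × 0.03204 L/cmH2O = 0.272 s.
Fraction remaining at end-expiration = e^(−Te/τ) = e^(−0.29/0.272) = 0.3443 → 34.43%.

34.4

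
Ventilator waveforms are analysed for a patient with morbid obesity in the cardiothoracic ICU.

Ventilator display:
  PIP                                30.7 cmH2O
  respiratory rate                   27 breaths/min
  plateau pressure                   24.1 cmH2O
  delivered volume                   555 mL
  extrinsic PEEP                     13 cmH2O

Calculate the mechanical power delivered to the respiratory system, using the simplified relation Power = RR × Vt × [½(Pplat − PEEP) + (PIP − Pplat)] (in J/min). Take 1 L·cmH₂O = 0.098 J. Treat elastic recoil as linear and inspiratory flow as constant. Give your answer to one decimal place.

17.8

Per-breath work = Vt × [½(Pplat−PEEP) + (PIP−Pplat)] = 0.555 × [0.5×11.1 + 6.6] = 0.555 × 12.15 = 6.743 L·cmH2O.
Power = 27 × 6.743 = 182.06 L·cmH2O/min.
× 0.098 J/(L·cmH2O) → 17.842 J/min.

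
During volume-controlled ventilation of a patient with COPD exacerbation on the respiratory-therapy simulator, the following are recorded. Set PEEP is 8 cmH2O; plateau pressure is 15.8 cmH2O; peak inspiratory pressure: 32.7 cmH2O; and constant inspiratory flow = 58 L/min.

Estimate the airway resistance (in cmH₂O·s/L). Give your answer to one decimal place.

17.5

Flow: 58 L/min ÷ 60 = 0.9667 L/s.
Raw = (PIP − Pplat) / flow = (32.7 − 15.8) / 0.9667 = 16.9 / 0.9667 = 17.482 cmH2O·s/L.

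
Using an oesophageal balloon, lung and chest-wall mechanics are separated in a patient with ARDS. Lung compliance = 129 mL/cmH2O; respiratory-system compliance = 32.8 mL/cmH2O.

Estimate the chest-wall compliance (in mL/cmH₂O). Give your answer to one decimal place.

44.0

1/Ccw = 1/Crs − 1/CL.
1/Ccw = 1/32.8 − 1/129 = 0.02274.
Ccw = 43.975 mL/cmH2O.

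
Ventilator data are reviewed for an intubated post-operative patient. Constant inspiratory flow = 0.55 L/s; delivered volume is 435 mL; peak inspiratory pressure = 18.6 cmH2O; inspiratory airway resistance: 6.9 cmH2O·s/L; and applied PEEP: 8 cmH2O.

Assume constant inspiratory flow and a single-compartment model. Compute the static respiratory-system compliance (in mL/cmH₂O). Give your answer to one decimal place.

63.9

Equation of motion (constant flow): PIP = Vt/C + R·V̇ + PEEP.
Vt/C = PIP − R·V̇ − PEEP = 18.6 − 6.9×0.55 − 8 = 18.6 − 3.795 − 8 = 6.805 cmH2O.
C = Vt / 6.805 = 435 / 6.805 = 63.924 mL/cmH2O.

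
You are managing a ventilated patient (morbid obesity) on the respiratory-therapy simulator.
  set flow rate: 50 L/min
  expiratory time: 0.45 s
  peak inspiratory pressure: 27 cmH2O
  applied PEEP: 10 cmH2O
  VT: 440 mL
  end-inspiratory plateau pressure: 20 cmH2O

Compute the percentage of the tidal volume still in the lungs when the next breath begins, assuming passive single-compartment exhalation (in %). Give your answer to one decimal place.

29.6

Flow: 50 L/min ÷ 60 = 0.8333 L/s.
R = (PIP − Pplat)/V̇ = (27 − 20) / 0.8333 = 7.0/0.8333 = 8.4 cmH2O·s/L.
C = Vt/(Pplat − PEEP) = 440.0 / (20 − 10) = 440.0/10.0 = 44.0 mL/cmH2O.
τ = R × C = 8.4 × 0.044 L/cmH2O = 0.3696 s.
Fraction remaining at end-expiration = e^(−Te/τ) = e^(−0.45/0.3696) = 0.296 → 29.6%.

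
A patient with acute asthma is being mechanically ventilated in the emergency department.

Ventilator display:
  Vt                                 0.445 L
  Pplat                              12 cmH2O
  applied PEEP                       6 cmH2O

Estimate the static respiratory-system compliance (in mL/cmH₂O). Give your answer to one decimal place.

74.2

Cstat = Vt / (Pplat − PEEP) = 445 / (12 − 6) = 445 / 6.0 = 74.167 mL/cmH2O.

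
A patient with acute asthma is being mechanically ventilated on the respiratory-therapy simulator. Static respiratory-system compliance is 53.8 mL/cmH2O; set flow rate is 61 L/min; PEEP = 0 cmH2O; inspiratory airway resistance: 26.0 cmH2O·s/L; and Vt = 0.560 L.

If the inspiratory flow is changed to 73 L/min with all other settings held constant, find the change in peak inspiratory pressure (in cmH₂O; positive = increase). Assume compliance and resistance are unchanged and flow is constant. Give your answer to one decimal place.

Flow: 61 L/min ÷ 60 = 1.0167 L/s.
New flow: 73 L/min ÷ 60 = 1.2167 L/s.
PIP = Vt/C + R·V̇ + PEEP (constant-flow equation of motion).
Only the resistive term changes: ΔPIP = R × ΔV̇ = 26.0 × (1.2167 − 1.0167) = 26.0 × 0.2 = 5.2 cmH2O.

5.2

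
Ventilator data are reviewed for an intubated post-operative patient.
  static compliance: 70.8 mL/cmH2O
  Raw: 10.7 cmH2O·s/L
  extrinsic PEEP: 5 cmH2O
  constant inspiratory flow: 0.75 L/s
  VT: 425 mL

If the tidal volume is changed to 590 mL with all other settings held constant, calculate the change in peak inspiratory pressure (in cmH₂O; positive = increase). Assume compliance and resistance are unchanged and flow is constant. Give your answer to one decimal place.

PIP = Vt/C + R·V̇ + PEEP (constant-flow equation of motion).
Only the elastic term changes: ΔPIP = ΔVt / C = (590 − 425) / 70.8 = 2.331 cmH2O.

2.3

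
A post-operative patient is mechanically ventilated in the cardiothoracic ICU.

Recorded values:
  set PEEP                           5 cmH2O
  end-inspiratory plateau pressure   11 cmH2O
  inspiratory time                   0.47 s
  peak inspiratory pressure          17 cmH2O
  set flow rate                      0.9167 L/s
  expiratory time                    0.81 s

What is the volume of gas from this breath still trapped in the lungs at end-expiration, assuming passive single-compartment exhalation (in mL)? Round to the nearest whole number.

Vt = flow × Ti = 0.9167 L/s × 0.47 s × 1000 mL/L = 430.85 mL.
R = (PIP − Pplat)/V̇ = (17 − 11) / 0.9167 = 6.0/0.9167 = 6.545 cmH2O·s/L.
C = Vt/(Pplat − PEEP) = 430.85 / (11 − 5) = 430.85/6.0 = 71.808 mL/cmH2O.
τ = R × C = 6.545 × 0.07181 L/cmH2O = 0.47 s.
Fraction remaining = e^(−Te/τ) = e^(−0.81/0.47) = 0.1785.
Trapped volume = 430.85 × 0.1785 = 76.907 mL.

77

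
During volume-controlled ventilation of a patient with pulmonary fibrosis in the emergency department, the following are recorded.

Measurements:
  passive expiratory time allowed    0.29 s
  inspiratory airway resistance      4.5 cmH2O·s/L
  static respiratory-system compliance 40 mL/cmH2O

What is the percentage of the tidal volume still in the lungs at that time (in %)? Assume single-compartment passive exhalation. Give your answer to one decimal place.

τ = R × C = 4.5 × 40 mL/cmH2O = 4.5 × 0.040 L/cmH2O = 0.18 s.
Passive exhalation: V(t)/V₀ = e^(−t/τ) = e^(−0.29/0.18) = 0.1997.
Fraction remaining = 0.1997 → 19.97%.

20.0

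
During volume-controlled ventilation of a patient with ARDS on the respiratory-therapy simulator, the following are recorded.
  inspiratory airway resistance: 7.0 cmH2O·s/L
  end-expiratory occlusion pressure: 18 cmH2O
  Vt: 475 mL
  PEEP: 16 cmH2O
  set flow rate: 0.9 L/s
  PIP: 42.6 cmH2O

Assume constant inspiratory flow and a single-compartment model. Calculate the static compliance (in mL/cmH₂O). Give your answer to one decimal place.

26.0

Total PEEP = 18 cmH2O (set 16 + intrinsic 2); this is the baseline alveolar pressure.
Equation of motion (constant flow): PIP = Vt/C + R·V̇ + PEEP.
Vt/C = PIP − R·V̇ − PEEP = 42.6 − 7.0×0.9 − 18 = 42.6 − 6.3 − 18 = 18.3 cmH2O.
C = Vt / 18.3 = 475 / 18.3 = 25.956 mL/cmH2O.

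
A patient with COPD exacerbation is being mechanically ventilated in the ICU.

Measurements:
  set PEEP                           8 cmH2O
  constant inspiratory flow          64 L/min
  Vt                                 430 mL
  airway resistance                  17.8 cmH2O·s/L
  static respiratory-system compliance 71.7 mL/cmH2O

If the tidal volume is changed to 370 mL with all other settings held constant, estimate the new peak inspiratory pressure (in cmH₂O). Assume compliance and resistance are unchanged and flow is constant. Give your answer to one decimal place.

Flow: 64 L/min ÷ 60 = 1.0667 L/s.
PIP = Vt/C + R·V̇ + PEEP (constant-flow equation of motion).
Only the elastic term changes: ΔPIP = ΔVt / C = (370 − 430) / 71.7 = -0.8368 cmH2O.
Original PIP = 430/71.7 + 17.8×1.0667 + 8 = 32.984 cmH2O; new PIP = 32.984 + (-0.8368) = 32.147 cmH2O.

32.1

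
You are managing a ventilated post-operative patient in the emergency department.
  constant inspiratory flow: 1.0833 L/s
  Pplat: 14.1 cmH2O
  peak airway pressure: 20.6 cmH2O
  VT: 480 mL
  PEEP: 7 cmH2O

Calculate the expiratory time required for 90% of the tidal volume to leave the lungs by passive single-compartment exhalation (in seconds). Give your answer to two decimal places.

0.93

R = (PIP − Pplat)/V̇ = (20.6 − 14.1) / 1.0833 = 6.5/1.0833 = 6.0 cmH2O·s/L.
C = Vt/(Pplat − PEEP) = 480.0 / (14.1 − 7) = 480.0/7.1 = 67.606 mL/cmH2O.
τ = R × C = 6.0 × 0.06761 L/cmH2O = 0.4057 s.
t = −τ·ln(1 − 0.90) = −0.4057·ln(0.1) = 0.9342 s.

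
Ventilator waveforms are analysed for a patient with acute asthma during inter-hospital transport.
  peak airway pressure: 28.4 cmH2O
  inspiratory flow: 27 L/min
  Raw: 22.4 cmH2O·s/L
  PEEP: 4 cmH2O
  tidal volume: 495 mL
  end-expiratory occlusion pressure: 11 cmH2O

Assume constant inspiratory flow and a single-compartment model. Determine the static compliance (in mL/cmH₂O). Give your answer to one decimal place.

Flow: 27 L/min ÷ 60 = 0.45 L/s.
Total PEEP = 11 cmH2O (set 4 + intrinsic 7); this is the baseline alveolar pressure.
Equation of motion (constant flow): PIP = Vt/C + R·V̇ + PEEP.
Vt/C = PIP − R·V̇ − PEEP = 28.4 − 22.4×0.45 − 11 = 28.4 − 10.08 − 11 = 7.32 cmH2O.
C = Vt / 7.32 = 495 / 7.32 = 67.623 mL/cmH2O.

67.6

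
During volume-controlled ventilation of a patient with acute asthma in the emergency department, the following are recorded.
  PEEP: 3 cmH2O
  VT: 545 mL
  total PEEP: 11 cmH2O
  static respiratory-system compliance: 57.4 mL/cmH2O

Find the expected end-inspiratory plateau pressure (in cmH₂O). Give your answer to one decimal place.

20.5

End-expiratory occlusion gives total PEEP = 11 cmH2O (intrinsic PEEP = 11 − 3 = 8). Use total PEEP for the elastic gradient.
Pplat = PEEPtotal + Vt / Cstat = 11 + 545 / 57.4 = 11 + 9.495 = 20.495 cmH2O.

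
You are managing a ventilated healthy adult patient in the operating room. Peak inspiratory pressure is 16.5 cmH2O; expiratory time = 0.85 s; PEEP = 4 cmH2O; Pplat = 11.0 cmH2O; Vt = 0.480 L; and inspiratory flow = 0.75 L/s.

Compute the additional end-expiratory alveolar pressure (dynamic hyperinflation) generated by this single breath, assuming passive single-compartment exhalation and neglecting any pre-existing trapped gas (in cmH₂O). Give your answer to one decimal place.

1.3

R = (PIP − Pplat)/V̇ = (16.5 − 11.0) / 0.75 = 5.5/0.75 = 7.333 cmH2O·s/L.
C = Vt/(Pplat − PEEP) = 480.0 / (11.0 − 4) = 480.0/7.0 = 68.571 mL/cmH2O.
τ = R × C = 7.333 × 0.06857 L/cmH2O = 0.5028 s.
Fraction remaining = e^(−Te/τ) = e^(−0.85/0.5028) = 0.1844; trapped volume = 480.0 × 0.1844 = 88.512 mL.
Additional alveolar pressure from trapping ≈ V_trapped / C = 88.512 / 68.571 = 1.291 cmH2O.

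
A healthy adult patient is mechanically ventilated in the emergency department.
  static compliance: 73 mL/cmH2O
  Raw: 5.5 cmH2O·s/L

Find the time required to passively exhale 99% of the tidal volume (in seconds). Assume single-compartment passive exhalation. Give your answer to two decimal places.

τ = R × C = 5.5 × 73 mL/cmH2O = 5.5 × 0.073 L/cmH2O = 0.4015 s.
Exhaled fraction f = 1 − e^(−t/τ) → t = −τ·ln(1 − f) = −0.4015·ln(0.01) = 1.849 s.

1.85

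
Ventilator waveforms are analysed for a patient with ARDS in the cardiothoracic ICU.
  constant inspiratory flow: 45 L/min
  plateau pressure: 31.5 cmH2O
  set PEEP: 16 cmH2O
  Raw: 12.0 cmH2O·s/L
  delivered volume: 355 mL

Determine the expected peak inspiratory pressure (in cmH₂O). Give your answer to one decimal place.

Flow: 45 L/min ÷ 60 = 0.75 L/s.
PIP = Pplat + Raw × flow = 31.5 + 12.0 × 0.75 = 31.5 + 9.0 = 40.5 cmH2O.

40.5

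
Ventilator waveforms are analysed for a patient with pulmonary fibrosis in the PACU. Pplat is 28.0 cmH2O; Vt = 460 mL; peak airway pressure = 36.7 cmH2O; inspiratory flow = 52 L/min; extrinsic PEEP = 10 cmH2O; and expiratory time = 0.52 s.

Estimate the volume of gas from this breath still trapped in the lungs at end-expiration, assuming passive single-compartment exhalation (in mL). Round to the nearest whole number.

61

Flow: 52 L/min ÷ 60 = 0.8667 L/s.
R = (PIP − Pplat)/V̇ = (36.7 − 28.0) / 0.8667 = 8.7/0.8667 = 10.038 cmH2O·s/L.
C = Vt/(Pplat − PEEP) = 460.0 / (28.0 − 10) = 460.0/18.0 = 25.556 mL/cmH2O.
τ = R × C = 10.038 × 0.02556 L/cmH2O = 0.2566 s.
Fraction remaining = e^(−Te/τ) = e^(−0.52/0.2566) = 0.1318.
Trapped volume = 460.0 × 0.1318 = 60.628 mL.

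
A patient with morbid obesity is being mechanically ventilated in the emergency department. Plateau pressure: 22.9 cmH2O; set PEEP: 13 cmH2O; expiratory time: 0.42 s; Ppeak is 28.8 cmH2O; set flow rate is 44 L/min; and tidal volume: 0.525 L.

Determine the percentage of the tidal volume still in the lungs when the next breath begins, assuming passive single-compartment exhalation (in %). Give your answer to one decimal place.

Flow: 44 L/min ÷ 60 = 0.7333 L/s.
R = (PIP − Pplat)/V̇ = (28.8 − 22.9) / 0.7333 = 5.9/0.7333 = 8.046 cmH2O·s/L.
C = Vt/(Pplat − PEEP) = 525.0 / (22.9 − 13) = 525.0/9.9 = 53.03 mL/cmH2O.
τ = R × C = 8.046 × 0.05303 L/cmH2O = 0.4267 s.
Fraction remaining at end-expiration = e^(−Te/τ) = e^(−0.42/0.4267) = 0.3737 → 37.37%.

37.4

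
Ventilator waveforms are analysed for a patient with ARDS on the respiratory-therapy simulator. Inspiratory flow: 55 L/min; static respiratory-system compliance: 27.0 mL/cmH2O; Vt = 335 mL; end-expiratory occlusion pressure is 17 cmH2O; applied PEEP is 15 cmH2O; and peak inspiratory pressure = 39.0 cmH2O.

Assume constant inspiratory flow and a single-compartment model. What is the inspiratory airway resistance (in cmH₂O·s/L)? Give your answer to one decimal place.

10.5

Flow: 55 L/min ÷ 60 = 0.9167 L/s.
Total PEEP = 17 cmH2O (set 15 + intrinsic 2); this is the baseline alveolar pressure.
Equation of motion (constant flow): PIP = Vt/C + R·V̇ + PEEP.
R·V̇ = PIP − Vt/C − PEEP = 39.0 − 335/27.0 − 17 = 39.0 − 12.407 − 17 = 9.593 cmH2O.
R = 9.593 / 0.9167 = 10.465 cmH2O·s/L.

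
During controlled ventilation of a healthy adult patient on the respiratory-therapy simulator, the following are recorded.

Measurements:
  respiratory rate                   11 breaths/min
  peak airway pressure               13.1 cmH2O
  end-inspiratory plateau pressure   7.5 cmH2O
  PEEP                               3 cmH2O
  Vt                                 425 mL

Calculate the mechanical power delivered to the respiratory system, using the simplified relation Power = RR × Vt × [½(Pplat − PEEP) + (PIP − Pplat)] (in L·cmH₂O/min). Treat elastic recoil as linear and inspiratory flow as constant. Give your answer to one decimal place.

36.7

Per-breath work = Vt × [½(Pplat−PEEP) + (PIP−Pplat)] = 0.425 × [0.5×4.5 + 5.6] = 0.425 × 7.85 = 3.336 L·cmH2O.
Power = 11 × 3.336 = 36.696 L·cmH2O/min.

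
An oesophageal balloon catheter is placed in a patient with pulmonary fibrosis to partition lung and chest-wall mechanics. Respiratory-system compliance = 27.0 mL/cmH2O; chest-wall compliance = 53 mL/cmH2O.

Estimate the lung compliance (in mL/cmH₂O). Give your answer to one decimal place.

55.0

1/CL = 1/Crs − 1/Ccw.
1/CL = 1/27.0 − 1/53 = 0.01817.
CL = 55.036 mL/cmH2O.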